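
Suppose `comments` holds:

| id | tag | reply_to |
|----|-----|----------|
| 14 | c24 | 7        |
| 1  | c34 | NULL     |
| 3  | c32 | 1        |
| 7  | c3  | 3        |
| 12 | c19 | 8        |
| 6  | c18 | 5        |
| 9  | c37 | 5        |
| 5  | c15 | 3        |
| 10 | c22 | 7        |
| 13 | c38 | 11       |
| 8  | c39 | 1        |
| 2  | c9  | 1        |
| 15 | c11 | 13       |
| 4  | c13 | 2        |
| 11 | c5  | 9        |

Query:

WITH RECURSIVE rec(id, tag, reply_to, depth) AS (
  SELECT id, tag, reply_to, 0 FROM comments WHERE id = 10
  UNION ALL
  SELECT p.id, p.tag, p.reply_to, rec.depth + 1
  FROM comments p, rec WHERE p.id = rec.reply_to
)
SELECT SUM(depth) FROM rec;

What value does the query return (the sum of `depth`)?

Base: id=10 (c22), reply_to=7, depth 0.
Iteration 1: join on id=7 -> c3 (id 7, reply_to=3, depth 1).
Iteration 2: join on id=3 -> c32 (id 3, reply_to=1, depth 2).
Iteration 3: join on id=1 -> c34 (id 1, reply_to=NULL, depth 3).
Iteration 4: reply_to is NULL; no match; recursion stops.
SUM(depth) = 0 + 1 + 2 + 3 = 6.

6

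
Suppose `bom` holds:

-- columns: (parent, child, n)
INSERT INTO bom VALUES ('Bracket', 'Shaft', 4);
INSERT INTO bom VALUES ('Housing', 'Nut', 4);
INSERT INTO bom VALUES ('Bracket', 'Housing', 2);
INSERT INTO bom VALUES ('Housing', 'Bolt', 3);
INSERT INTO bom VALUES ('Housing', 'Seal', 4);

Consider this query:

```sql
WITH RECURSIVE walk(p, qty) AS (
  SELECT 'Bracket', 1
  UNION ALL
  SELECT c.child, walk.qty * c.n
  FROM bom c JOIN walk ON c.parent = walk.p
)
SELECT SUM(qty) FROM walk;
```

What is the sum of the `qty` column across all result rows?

29

Base: (Bracket, qty=1).
Iteration 1: components of {Bracket} -> Housing = 1*2 = 2, Shaft = 1*4 = 4.
Iteration 2: components of {Housing,Shaft} -> Bolt = 2*3 = 6, Nut = 2*4 = 8, Seal = 2*4 = 8.
Iteration 3: no further components; recursion stops.
SUM(qty) = 1 + 2 + 4 + 6 + 8 + 8 = 29.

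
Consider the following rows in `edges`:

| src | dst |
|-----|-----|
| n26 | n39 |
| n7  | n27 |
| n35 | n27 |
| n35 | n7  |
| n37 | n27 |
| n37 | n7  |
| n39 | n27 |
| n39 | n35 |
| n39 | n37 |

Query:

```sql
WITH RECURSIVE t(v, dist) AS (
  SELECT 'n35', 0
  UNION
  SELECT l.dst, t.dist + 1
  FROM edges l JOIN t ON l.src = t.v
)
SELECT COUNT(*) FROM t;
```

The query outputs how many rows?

4

Base: (n35, dist=0).
Iteration 1: edges from {n35} -> (n27, dist=1), (n7, dist=1).
Iteration 2: edges from {n27,n7} -> (n27, dist=2).
Iteration 3: no outgoing edges from {n27}; recursion stops.
Total rows emitted: 4.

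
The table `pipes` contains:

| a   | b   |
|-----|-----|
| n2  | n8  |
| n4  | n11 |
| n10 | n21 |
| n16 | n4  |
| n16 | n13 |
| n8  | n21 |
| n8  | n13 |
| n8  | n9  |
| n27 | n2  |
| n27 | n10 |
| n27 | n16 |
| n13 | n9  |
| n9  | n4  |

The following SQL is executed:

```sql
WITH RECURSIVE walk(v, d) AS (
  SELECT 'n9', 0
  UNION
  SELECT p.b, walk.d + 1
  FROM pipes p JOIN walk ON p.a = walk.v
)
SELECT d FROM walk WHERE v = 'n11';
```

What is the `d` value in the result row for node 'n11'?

Base: (n9, d=0).
Iteration 1: edges from {n9} -> (n4, d=1).
Iteration 2: edges from {n4} -> (n11, d=2).
Iteration 3: no outgoing edges from {n11}; recursion stops.

2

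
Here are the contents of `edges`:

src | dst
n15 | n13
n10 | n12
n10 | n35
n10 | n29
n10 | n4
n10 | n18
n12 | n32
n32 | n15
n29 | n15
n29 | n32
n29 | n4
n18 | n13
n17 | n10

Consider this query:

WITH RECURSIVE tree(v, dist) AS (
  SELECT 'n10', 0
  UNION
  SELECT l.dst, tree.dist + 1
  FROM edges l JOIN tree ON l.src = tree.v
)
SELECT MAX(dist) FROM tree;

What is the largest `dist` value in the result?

4

Base: (n10, dist=0).
Iteration 1: edges from {n10} -> (n12, dist=1), (n18, dist=1), (n29, dist=1), (n35, dist=1), (n4, dist=1).
Iteration 2: edges from {n12,n18,n29,n35,n4} -> (n13, dist=2), (n15, dist=2), (n32, dist=2), (n4, dist=2). [UNION drops 1 duplicate row(s)]
Iteration 3: edges from {n13,n15,n32,n4} -> (n13, dist=3), (n15, dist=3).
Iteration 4: edges from {n13,n15} -> (n13, dist=4).
Iteration 5: no outgoing edges from {n13}; recursion stops.
dist values: 0, 1, 1, 1, 1, 1, 2, 2, 2, 2, 3, 3, 4; the maximum is 4.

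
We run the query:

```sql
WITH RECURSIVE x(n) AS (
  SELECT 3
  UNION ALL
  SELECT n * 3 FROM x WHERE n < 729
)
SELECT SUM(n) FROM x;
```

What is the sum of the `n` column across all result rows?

1092

Base: n=3.
Iteration 1: 3 < 729 holds -> n = 3 * 3 = 9.
Iteration 2: 9 < 729 holds -> n = 9 * 3 = 27.
Iteration 3: 27 < 729 holds -> n = 27 * 3 = 81.
Iteration 4: 81 < 729 holds -> n = 81 * 3 = 243.
Iteration 5: 243 < 729 holds -> n = 243 * 3 = 729.
Iteration 6: 729 < 729 fails; recursion stops.
SUM(n) = 3 + 9 + 27 + 81 + 243 + 729 = 1092.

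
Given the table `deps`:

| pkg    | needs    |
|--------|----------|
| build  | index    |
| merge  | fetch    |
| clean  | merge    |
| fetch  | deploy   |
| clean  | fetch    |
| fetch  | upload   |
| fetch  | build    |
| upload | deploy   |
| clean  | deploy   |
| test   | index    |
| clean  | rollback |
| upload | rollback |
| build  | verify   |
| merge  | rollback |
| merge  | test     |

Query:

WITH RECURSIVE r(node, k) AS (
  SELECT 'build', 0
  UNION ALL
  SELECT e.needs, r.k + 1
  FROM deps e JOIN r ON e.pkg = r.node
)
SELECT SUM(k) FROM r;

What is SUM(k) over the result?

Base: (build, k=0).
Iteration 1: edges from {build} -> (index, k=1), (verify, k=1).
Iteration 2: no outgoing edges from {index,verify}; recursion stops.
SUM(k) = 0 + 1 + 1 = 2.

2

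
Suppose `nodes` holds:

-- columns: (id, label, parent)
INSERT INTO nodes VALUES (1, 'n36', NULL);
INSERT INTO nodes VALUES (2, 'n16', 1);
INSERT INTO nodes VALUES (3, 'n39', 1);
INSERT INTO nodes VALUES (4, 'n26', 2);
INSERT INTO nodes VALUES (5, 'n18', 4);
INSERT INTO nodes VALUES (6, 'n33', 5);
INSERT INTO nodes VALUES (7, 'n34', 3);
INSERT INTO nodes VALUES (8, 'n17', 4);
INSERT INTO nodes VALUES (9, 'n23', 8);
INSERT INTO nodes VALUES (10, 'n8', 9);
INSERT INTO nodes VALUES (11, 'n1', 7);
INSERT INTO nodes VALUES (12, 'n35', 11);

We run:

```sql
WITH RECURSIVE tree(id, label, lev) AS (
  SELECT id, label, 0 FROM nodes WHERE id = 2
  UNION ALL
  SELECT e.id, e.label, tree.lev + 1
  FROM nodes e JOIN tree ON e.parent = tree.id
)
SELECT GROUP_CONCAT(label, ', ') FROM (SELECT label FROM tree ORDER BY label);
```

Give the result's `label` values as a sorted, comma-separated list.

n16, n17, n18, n23, n26, n33, n8

Base: id=2 (n16) at lev 0.
Iteration 1: rows with parent in {2} -> n26 (id 4, lev 1).
Iteration 2: rows with parent in {4} -> n18 (id 5, lev 2), n17 (id 8, lev 2).
Iteration 3: rows with parent in {5,8} -> n33 (id 6, lev 3), n23 (id 9, lev 3).
Iteration 4: rows with parent in {6,9} -> n8 (id 10, lev 4).
Iteration 5: no rows with parent in {10}; recursion stops.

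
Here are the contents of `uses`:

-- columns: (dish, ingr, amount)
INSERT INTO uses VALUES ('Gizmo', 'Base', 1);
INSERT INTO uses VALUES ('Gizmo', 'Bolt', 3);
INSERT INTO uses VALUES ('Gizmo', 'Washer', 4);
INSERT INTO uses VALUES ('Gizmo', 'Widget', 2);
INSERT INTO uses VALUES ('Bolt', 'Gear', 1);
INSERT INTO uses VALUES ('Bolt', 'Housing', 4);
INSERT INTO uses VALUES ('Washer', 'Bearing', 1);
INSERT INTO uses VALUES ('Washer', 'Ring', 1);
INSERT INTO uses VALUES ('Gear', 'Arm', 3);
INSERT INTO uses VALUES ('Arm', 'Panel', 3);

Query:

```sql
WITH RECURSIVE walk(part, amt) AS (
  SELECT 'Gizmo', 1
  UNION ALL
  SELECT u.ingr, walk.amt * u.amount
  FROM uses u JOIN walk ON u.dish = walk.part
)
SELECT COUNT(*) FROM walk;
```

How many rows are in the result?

11

Base: (Gizmo, amt=1).
Iteration 1: components of {Gizmo} -> Base = 1*1 = 1, Bolt = 1*3 = 3, Washer = 1*4 = 4, Widget = 1*2 = 2.
Iteration 2: components of {Base,Bolt,Washer,Widget} -> Bearing = 4*1 = 4, Gear = 3*1 = 3, Housing = 3*4 = 12, Ring = 4*1 = 4.
Iteration 3: components of {Bearing,Gear,Housing,Ring} -> Arm = 3*3 = 9.
Iteration 4: components of {Arm} -> Panel = 9*3 = 27.
Iteration 5: no further components; recursion stops.
Total rows emitted: 11.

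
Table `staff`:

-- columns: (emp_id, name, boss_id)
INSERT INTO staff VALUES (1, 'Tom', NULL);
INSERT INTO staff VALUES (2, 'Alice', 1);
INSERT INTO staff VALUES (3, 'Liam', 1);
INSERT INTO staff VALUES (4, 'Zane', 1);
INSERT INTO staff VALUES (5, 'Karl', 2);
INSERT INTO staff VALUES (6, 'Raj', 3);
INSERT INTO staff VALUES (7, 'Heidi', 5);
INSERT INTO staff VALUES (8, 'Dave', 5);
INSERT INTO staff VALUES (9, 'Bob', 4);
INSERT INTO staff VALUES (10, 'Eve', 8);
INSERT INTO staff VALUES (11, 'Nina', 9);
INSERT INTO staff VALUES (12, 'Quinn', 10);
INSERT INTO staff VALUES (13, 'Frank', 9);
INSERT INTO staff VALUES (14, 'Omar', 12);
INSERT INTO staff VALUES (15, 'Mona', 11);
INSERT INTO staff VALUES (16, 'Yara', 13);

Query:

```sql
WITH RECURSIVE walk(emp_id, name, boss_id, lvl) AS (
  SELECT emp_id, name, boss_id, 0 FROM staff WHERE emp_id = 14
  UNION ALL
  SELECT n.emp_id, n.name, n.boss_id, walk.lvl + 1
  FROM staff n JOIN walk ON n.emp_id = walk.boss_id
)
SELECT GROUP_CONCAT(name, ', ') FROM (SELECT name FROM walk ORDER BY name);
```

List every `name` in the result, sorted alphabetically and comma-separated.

Base: emp_id=14 (Omar), boss_id=12, lvl 0.
Iteration 1: join on emp_id=12 -> Quinn (id 12, boss_id=10, lvl 1).
Iteration 2: join on emp_id=10 -> Eve (id 10, boss_id=8, lvl 2).
Iteration 3: join on emp_id=8 -> Dave (id 8, boss_id=5, lvl 3).
Iteration 4: join on emp_id=5 -> Karl (id 5, boss_id=2, lvl 4).
Iteration 5: join on emp_id=2 -> Alice (id 2, boss_id=1, lvl 5).
Iteration 6: join on emp_id=1 -> Tom (id 1, boss_id=NULL, lvl 6).
Iteration 7: boss_id is NULL; no match; recursion stops.

Alice, Dave, Eve, Karl, Omar, Quinn, Tom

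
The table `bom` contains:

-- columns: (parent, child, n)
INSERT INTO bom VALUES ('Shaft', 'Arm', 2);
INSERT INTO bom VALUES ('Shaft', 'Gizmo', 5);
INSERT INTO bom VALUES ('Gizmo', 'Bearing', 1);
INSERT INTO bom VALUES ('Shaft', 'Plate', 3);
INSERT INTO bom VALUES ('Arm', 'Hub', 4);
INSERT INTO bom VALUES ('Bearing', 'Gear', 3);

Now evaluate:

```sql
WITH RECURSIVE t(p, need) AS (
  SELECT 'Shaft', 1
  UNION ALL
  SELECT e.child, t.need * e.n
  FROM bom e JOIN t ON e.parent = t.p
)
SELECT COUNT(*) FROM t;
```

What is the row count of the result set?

7

Base: (Shaft, need=1).
Iteration 1: components of {Shaft} -> Arm = 1*2 = 2, Gizmo = 1*5 = 5, Plate = 1*3 = 3.
Iteration 2: components of {Arm,Gizmo,Plate} -> Bearing = 5*1 = 5, Hub = 2*4 = 8.
Iteration 3: components of {Bearing,Hub} -> Gear = 5*3 = 15.
Iteration 4: no further components; recursion stops.
Total rows emitted: 7.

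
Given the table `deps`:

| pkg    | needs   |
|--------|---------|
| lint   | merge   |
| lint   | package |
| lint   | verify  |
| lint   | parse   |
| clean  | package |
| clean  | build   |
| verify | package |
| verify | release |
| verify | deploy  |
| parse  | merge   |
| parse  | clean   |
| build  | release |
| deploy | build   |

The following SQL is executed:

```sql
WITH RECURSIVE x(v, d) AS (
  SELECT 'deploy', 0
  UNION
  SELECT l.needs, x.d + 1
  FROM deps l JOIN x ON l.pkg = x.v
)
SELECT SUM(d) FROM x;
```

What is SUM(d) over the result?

3

Base: (deploy, d=0).
Iteration 1: edges from {deploy} -> (build, d=1).
Iteration 2: edges from {build} -> (release, d=2).
Iteration 3: no outgoing edges from {release}; recursion stops.
SUM(d) = 0 + 1 + 2 = 3.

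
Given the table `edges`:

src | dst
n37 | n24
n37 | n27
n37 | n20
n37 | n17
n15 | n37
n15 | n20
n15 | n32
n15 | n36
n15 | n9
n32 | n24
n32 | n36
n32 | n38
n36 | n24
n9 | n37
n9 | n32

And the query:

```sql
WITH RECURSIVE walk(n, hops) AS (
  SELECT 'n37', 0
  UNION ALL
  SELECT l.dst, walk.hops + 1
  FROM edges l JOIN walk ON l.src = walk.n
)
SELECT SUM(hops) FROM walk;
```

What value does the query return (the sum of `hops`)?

4

Base: (n37, hops=0).
Iteration 1: edges from {n37} -> (n17, hops=1), (n20, hops=1), (n24, hops=1), (n27, hops=1).
Iteration 2: no outgoing edges from {n17,n20,n24,n27}; recursion stops.
SUM(hops) = 0 + 1 + 1 + 1 + 1 = 4.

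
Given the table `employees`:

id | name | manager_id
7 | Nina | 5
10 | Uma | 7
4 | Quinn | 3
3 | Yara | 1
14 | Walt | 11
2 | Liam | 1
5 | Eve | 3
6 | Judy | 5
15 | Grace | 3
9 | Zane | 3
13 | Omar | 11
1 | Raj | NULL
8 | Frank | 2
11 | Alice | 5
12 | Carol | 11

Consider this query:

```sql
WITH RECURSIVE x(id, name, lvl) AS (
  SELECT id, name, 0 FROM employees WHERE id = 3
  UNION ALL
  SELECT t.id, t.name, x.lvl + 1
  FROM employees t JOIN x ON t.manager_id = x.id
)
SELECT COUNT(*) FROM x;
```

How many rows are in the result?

Base: id=3 (Yara) at lvl 0.
Iteration 1: rows with manager_id in {3} -> Quinn (id 4, lvl 1), Eve (id 5, lvl 1), Zane (id 9, lvl 1), Grace (id 15, lvl 1).
Iteration 2: rows with manager_id in {4,5,9,15} -> Judy (id 6, lvl 2), Nina (id 7, lvl 2), Alice (id 11, lvl 2).
Iteration 3: rows with manager_id in {6,7,11} -> Uma (id 10, lvl 3), Carol (id 12, lvl 3), Omar (id 13, lvl 3), Walt (id 14, lvl 3).
Iteration 4: no rows with manager_id in {10,12,13,14}; recursion stops.
Total rows emitted: 12.

12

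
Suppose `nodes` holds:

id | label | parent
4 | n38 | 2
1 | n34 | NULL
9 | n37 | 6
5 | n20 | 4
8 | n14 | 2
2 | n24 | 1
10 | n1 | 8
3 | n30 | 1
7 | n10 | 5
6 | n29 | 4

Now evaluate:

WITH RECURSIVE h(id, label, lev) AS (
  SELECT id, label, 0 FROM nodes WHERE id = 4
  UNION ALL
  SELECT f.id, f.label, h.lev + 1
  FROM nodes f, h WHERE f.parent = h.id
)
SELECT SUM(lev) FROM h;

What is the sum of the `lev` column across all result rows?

Base: id=4 (n38) at lev 0.
Iteration 1: rows with parent in {4} -> n20 (id 5, lev 1), n29 (id 6, lev 1).
Iteration 2: rows with parent in {5,6} -> n10 (id 7, lev 2), n37 (id 9, lev 2).
Iteration 3: no rows with parent in {7,9}; recursion stops.
SUM(lev) = 0 + 1 + 1 + 2 + 2 = 6.

6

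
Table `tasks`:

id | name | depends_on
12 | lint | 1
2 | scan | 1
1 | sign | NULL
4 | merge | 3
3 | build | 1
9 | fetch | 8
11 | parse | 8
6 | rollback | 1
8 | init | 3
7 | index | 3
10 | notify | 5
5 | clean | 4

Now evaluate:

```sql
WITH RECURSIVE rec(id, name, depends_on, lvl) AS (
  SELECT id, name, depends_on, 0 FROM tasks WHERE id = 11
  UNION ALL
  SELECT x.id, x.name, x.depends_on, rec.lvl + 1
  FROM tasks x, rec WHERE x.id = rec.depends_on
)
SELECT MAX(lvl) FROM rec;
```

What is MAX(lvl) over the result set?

Base: id=11 (parse), depends_on=8, lvl 0.
Iteration 1: join on id=8 -> init (id 8, depends_on=3, lvl 1).
Iteration 2: join on id=3 -> build (id 3, depends_on=1, lvl 2).
Iteration 3: join on id=1 -> sign (id 1, depends_on=NULL, lvl 3).
Iteration 4: depends_on is NULL; no match; recursion stops.
lvl values: 0, 1, 2, 3; the maximum is 3.

3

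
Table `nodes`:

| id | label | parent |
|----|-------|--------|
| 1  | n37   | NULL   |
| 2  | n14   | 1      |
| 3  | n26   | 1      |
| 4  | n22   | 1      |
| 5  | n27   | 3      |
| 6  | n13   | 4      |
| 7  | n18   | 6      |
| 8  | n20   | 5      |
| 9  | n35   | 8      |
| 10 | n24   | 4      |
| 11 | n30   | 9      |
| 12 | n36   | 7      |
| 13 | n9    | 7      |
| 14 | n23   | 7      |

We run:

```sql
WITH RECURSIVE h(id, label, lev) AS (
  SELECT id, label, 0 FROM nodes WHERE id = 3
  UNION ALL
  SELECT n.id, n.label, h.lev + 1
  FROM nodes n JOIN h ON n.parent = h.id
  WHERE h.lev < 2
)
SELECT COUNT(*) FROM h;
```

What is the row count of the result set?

3

Base: id=3 (n26) at lev 0.
Iteration 1: rows with parent in {3} -> n27 (id 5, lev 1).
Iteration 2: rows with parent in {5} -> n20 (id 8, lev 2).
Iteration 3: lev < 2 fails for all current rows; recursion stops.
Total rows emitted: 3.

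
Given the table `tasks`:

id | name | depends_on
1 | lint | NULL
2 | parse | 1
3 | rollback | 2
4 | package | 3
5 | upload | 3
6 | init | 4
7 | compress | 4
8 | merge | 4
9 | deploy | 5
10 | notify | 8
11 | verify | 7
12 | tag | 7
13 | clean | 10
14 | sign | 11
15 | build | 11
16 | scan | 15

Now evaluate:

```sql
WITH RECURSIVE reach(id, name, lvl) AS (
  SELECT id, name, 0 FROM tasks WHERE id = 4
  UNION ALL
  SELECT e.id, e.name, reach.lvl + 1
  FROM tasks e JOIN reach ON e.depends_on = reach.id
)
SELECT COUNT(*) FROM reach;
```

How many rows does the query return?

Base: id=4 (package) at lvl 0.
Iteration 1: rows with depends_on in {4} -> init (id 6, lvl 1), compress (id 7, lvl 1), merge (id 8, lvl 1).
Iteration 2: rows with depends_on in {6,7,8} -> notify (id 10, lvl 2), verify (id 11, lvl 2), tag (id 12, lvl 2).
Iteration 3: rows with depends_on in {10,11,12} -> clean (id 13, lvl 3), sign (id 14, lvl 3), build (id 15, lvl 3).
Iteration 4: rows with depends_on in {13,14,15} -> scan (id 16, lvl 4).
Iteration 5: no rows with depends_on in {16}; recursion stops.
Total rows emitted: 11.

11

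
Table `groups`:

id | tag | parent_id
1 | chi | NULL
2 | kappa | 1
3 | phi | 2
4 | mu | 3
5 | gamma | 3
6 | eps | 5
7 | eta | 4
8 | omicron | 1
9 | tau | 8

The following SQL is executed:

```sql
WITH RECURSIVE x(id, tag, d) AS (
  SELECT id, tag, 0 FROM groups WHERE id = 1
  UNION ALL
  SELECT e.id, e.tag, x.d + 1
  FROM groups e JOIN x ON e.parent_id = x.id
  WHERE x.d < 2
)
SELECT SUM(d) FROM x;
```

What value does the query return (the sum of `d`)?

6

Base: id=1 (chi) at d 0.
Iteration 1: rows with parent_id in {1} -> kappa (id 2, d 1), omicron (id 8, d 1).
Iteration 2: rows with parent_id in {2,8} -> phi (id 3, d 2), tau (id 9, d 2).
Iteration 3: d < 2 fails for all current rows; recursion stops.
SUM(d) = 0 + 1 + 1 + 2 + 2 = 6.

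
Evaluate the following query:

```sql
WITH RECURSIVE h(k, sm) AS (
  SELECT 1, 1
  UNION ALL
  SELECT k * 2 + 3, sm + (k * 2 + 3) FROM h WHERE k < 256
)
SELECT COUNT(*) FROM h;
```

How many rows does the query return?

Base: k=1, sm=1.
Iteration 1: 1 < 256 holds -> k = 1 * 2 + 3 = 5, sm = 1 + 5 = 6.
Iteration 2: 5 < 256 holds -> k = 5 * 2 + 3 = 13, sm = 6 + 13 = 19.
Iteration 3: 13 < 256 holds -> k = 13 * 2 + 3 = 29, sm = 19 + 29 = 48.
Iteration 4: 29 < 256 holds -> k = 29 * 2 + 3 = 61, sm = 48 + 61 = 109.
Iteration 5: 61 < 256 holds -> k = 61 * 2 + 3 = 125, sm = 109 + 125 = 234.
Iteration 6: 125 < 256 holds -> k = 125 * 2 + 3 = 253, sm = 234 + 253 = 487.
Iteration 7: 253 < 256 holds -> k = 253 * 2 + 3 = 509, sm = 487 + 509 = 996.
Iteration 8: 509 < 256 fails; recursion stops.
Total rows emitted: 8.

8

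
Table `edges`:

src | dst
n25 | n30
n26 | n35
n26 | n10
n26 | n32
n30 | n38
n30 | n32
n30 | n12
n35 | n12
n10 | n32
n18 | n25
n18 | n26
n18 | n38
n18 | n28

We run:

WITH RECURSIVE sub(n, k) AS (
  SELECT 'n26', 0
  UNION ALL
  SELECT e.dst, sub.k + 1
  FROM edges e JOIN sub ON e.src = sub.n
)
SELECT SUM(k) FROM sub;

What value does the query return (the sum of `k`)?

7

Base: (n26, k=0).
Iteration 1: edges from {n26} -> (n10, k=1), (n32, k=1), (n35, k=1).
Iteration 2: edges from {n10,n32,n35} -> (n12, k=2), (n32, k=2).
Iteration 3: no outgoing edges from {n12,n32}; recursion stops.
SUM(k) = 0 + 1 + 1 + 1 + 2 + 2 = 7.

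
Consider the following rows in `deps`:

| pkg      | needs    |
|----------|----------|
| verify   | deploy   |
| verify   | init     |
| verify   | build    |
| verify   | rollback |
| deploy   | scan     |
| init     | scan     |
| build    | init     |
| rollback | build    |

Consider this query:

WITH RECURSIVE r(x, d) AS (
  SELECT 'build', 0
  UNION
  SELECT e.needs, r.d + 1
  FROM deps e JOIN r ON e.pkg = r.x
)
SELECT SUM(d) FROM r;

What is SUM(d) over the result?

Base: (build, d=0).
Iteration 1: edges from {build} -> (init, d=1).
Iteration 2: edges from {init} -> (scan, d=2).
Iteration 3: no outgoing edges from {scan}; recursion stops.
SUM(d) = 0 + 1 + 2 = 3.

3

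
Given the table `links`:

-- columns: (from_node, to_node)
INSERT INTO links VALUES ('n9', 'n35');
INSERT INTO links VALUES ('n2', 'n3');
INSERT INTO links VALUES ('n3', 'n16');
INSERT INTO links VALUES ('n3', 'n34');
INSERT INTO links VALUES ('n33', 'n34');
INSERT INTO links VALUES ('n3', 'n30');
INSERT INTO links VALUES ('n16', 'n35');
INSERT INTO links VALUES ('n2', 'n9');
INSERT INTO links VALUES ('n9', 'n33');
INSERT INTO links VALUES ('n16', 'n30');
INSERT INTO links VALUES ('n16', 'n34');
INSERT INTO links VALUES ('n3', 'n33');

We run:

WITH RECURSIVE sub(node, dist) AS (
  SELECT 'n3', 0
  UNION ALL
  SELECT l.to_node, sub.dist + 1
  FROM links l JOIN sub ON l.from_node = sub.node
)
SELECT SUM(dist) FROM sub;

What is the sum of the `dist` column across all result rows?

Base: (n3, dist=0).
Iteration 1: edges from {n3} -> (n16, dist=1), (n30, dist=1), (n33, dist=1), (n34, dist=1).
Iteration 2: edges from {n16,n30,n33,n34} -> (n30, dist=2), (n34, dist=2) x2, (n35, dist=2). [UNION ALL keeps all 4 new rows, including repeats]
Iteration 3: no outgoing edges from {n30,n34,n35}; recursion stops.
SUM(dist) = 0 + 1 + 1 + 1 + 1 + 2 + 2 + 2 + 2 = 12.

12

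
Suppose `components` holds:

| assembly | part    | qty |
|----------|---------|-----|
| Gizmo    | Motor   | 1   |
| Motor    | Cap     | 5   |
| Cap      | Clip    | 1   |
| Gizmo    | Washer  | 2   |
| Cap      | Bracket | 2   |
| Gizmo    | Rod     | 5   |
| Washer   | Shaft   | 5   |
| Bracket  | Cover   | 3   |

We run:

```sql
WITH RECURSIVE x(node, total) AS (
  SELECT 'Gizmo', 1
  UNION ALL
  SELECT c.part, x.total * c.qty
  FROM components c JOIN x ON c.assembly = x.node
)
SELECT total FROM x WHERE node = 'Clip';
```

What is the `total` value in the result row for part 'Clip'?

5

Base: (Gizmo, total=1).
Iteration 1: components of {Gizmo} -> Motor = 1*1 = 1, Rod = 1*5 = 5, Washer = 1*2 = 2.
Iteration 2: components of {Motor,Rod,Washer} -> Cap = 1*5 = 5, Shaft = 2*5 = 10.
Iteration 3: components of {Cap,Shaft} -> Bracket = 5*2 = 10, Clip = 5*1 = 5.
Iteration 4: components of {Bracket,Clip} -> Cover = 10*3 = 30.
Iteration 5: no further components; recursion stops.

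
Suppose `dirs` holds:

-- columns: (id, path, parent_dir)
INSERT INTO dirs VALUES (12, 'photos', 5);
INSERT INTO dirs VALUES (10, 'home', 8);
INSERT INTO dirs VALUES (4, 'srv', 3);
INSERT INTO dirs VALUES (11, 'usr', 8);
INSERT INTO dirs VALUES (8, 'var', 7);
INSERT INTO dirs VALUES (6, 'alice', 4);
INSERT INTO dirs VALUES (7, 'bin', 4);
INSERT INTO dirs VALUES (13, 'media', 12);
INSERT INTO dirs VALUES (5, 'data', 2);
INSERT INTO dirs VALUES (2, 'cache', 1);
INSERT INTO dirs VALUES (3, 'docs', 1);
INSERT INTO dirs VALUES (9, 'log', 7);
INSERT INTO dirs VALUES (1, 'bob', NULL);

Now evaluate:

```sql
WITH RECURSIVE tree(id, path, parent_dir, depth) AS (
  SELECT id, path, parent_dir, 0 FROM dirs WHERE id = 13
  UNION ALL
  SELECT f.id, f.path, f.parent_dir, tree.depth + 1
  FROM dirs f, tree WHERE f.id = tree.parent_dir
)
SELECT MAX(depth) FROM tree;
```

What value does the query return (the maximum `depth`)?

4

Base: id=13 (media), parent_dir=12, depth 0.
Iteration 1: join on id=12 -> photos (id 12, parent_dir=5, depth 1).
Iteration 2: join on id=5 -> data (id 5, parent_dir=2, depth 2).
Iteration 3: join on id=2 -> cache (id 2, parent_dir=1, depth 3).
Iteration 4: join on id=1 -> bob (id 1, parent_dir=NULL, depth 4).
Iteration 5: parent_dir is NULL; no match; recursion stops.
depth values: 0, 1, 2, 3, 4; the maximum is 4.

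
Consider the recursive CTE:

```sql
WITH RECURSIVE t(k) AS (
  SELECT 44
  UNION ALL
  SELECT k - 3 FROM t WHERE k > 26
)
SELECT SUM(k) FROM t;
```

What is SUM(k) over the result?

245

Base: k=44.
Iteration 1: 44 > 26 holds -> k = 44 - 3 = 41.
Iteration 2: 41 > 26 holds -> k = 41 - 3 = 38.
Iteration 3: 38 > 26 holds -> k = 38 - 3 = 35.
Iteration 4: 35 > 26 holds -> k = 35 - 3 = 32.
Iteration 5: 32 > 26 holds -> k = 32 - 3 = 29.
Iteration 6: 29 > 26 holds -> k = 29 - 3 = 26.
Iteration 7: 26 > 26 fails; recursion stops.
SUM(k) = 44 + 41 + 38 + 35 + 32 + 29 + 26 = 245.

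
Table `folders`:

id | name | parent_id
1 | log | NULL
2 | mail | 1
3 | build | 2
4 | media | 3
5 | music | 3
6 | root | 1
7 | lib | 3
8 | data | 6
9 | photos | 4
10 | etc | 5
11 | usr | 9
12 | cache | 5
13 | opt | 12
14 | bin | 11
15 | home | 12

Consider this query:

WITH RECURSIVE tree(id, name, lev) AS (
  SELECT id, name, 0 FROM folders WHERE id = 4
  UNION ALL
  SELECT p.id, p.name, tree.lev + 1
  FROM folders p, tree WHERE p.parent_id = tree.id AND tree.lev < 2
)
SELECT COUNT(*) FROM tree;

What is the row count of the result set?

3

Base: id=4 (media) at lev 0.
Iteration 1: rows with parent_id in {4} -> photos (id 9, lev 1).
Iteration 2: rows with parent_id in {9} -> usr (id 11, lev 2).
Iteration 3: lev < 2 fails for all current rows; recursion stops.
Total rows emitted: 3.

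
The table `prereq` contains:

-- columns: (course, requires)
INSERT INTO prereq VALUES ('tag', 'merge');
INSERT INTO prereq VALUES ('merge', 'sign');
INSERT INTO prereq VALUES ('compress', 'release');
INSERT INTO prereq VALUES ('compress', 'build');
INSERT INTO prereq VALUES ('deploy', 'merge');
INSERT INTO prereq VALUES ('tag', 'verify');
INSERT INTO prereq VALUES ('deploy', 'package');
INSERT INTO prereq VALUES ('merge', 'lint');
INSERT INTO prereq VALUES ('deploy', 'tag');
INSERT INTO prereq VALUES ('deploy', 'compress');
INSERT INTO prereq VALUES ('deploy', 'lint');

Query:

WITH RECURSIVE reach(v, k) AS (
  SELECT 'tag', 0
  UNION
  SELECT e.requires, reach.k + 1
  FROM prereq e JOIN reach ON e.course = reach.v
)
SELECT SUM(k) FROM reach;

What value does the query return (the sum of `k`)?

6

Base: (tag, k=0).
Iteration 1: edges from {tag} -> (merge, k=1), (verify, k=1).
Iteration 2: edges from {merge,verify} -> (lint, k=2), (sign, k=2).
Iteration 3: no outgoing edges from {lint,sign}; recursion stops.
SUM(k) = 0 + 1 + 1 + 2 + 2 = 6.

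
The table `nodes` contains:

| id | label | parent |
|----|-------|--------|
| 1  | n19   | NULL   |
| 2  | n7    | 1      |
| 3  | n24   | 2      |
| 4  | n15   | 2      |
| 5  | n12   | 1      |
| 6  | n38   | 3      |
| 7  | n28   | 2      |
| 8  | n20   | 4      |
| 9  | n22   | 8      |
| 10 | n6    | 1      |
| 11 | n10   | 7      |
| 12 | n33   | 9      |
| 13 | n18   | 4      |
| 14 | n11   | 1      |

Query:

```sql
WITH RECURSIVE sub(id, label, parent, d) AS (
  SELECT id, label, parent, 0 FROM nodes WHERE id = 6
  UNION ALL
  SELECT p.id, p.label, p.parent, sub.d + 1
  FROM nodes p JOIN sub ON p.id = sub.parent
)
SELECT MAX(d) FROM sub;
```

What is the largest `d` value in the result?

Base: id=6 (n38), parent=3, d 0.
Iteration 1: join on id=3 -> n24 (id 3, parent=2, d 1).
Iteration 2: join on id=2 -> n7 (id 2, parent=1, d 2).
Iteration 3: join on id=1 -> n19 (id 1, parent=NULL, d 3).
Iteration 4: parent is NULL; no match; recursion stops.
d values: 0, 1, 2, 3; the maximum is 3.

3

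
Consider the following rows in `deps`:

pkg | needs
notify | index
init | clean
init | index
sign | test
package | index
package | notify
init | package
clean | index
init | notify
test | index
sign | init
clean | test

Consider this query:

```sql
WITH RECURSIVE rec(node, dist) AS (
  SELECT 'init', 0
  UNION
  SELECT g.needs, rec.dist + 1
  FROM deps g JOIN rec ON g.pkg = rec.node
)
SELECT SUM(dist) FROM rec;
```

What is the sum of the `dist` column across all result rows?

Base: (init, dist=0).
Iteration 1: edges from {init} -> (clean, dist=1), (index, dist=1), (notify, dist=1), (package, dist=1).
Iteration 2: edges from {clean,index,notify,package} -> (index, dist=2), (notify, dist=2), (test, dist=2). [UNION drops 2 duplicate row(s)]
Iteration 3: edges from {index,notify,test} -> (index, dist=3). [UNION drops 1 duplicate row(s)]
Iteration 4: no outgoing edges from {index}; recursion stops.
SUM(dist) = 0 + 1 + 1 + 1 + 1 + 2 + 2 + 2 + 3 = 13.

13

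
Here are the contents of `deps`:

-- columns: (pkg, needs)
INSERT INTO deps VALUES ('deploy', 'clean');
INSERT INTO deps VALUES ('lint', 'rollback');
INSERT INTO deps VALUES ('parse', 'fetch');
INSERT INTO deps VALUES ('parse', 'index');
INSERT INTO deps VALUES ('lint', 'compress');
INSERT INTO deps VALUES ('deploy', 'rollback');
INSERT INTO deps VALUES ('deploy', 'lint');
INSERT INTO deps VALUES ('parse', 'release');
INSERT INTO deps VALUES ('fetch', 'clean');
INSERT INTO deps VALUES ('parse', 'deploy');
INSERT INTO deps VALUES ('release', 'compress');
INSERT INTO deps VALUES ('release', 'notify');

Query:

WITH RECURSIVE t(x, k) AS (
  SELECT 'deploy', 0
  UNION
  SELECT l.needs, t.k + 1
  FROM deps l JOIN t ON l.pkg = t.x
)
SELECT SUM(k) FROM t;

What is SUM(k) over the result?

Base: (deploy, k=0).
Iteration 1: edges from {deploy} -> (clean, k=1), (lint, k=1), (rollback, k=1).
Iteration 2: edges from {clean,lint,rollback} -> (compress, k=2), (rollback, k=2).
Iteration 3: no outgoing edges from {compress,rollback}; recursion stops.
SUM(k) = 0 + 1 + 1 + 1 + 2 + 2 = 7.

7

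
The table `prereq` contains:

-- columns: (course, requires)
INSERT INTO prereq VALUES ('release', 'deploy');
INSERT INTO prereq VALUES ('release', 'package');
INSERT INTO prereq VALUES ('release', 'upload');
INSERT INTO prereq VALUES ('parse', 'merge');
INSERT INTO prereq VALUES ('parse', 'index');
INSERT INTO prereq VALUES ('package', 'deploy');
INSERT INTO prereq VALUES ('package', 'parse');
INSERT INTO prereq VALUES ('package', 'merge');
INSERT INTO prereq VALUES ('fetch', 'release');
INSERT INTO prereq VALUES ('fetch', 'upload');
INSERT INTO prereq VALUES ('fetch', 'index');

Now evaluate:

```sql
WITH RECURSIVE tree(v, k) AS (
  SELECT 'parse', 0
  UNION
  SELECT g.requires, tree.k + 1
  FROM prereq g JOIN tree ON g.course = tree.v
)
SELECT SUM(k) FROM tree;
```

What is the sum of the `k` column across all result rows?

Base: (parse, k=0).
Iteration 1: edges from {parse} -> (index, k=1), (merge, k=1).
Iteration 2: no outgoing edges from {index,merge}; recursion stops.
SUM(k) = 0 + 1 + 1 = 2.

2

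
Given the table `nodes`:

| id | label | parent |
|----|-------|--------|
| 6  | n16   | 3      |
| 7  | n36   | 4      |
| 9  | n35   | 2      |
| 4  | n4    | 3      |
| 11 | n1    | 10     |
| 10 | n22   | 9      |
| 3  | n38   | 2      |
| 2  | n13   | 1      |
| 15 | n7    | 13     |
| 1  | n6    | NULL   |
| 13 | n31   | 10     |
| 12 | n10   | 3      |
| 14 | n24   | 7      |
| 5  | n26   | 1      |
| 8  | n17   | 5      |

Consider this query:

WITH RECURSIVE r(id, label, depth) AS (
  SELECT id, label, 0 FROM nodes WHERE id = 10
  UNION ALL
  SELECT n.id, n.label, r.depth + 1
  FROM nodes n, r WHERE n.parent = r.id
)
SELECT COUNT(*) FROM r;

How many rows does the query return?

Base: id=10 (n22) at depth 0.
Iteration 1: rows with parent in {10} -> n1 (id 11, depth 1), n31 (id 13, depth 1).
Iteration 2: rows with parent in {11,13} -> n7 (id 15, depth 2).
Iteration 3: no rows with parent in {15}; recursion stops.
Total rows emitted: 4.

4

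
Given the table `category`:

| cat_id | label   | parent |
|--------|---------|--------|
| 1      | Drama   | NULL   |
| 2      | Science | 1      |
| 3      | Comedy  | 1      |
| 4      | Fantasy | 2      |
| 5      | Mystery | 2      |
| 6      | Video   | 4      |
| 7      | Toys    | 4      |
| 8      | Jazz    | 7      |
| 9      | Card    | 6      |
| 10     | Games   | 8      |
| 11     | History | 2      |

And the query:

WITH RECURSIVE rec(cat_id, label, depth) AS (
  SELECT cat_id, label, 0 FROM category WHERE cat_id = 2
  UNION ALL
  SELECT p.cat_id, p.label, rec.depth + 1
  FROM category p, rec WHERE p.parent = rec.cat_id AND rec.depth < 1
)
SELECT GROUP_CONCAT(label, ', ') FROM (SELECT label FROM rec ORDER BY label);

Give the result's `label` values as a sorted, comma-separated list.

Base: cat_id=2 (Science) at depth 0.
Iteration 1: rows with parent in {2} -> Fantasy (id 4, depth 1), Mystery (id 5, depth 1), History (id 11, depth 1).
Iteration 2: depth < 1 fails for all current rows; recursion stops.

Fantasy, History, Mystery, Science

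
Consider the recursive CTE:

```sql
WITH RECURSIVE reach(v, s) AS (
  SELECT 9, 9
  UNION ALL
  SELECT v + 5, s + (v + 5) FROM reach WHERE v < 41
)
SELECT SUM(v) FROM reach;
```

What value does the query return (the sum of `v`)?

Base: v=9, s=9.
Iteration 1: 9 < 41 holds -> v = 9 + 5 = 14, s = 9 + 14 = 23.
Iteration 2: 14 < 41 holds -> v = 14 + 5 = 19, s = 23 + 19 = 42.
Iteration 3: 19 < 41 holds -> v = 19 + 5 = 24, s = 42 + 24 = 66.
Iteration 4: 24 < 41 holds -> v = 24 + 5 = 29, s = 66 + 29 = 95.
Iteration 5: 29 < 41 holds -> v = 29 + 5 = 34, s = 95 + 34 = 129.
Iteration 6: 34 < 41 holds -> v = 34 + 5 = 39, s = 129 + 39 = 168.
Iteration 7: 39 < 41 holds -> v = 39 + 5 = 44, s = 168 + 44 = 212.
Iteration 8: 44 < 41 fails; recursion stops.
SUM(v) = 9 + 14 + 19 + 24 + 29 + 34 + 39 + 44 = 212.

212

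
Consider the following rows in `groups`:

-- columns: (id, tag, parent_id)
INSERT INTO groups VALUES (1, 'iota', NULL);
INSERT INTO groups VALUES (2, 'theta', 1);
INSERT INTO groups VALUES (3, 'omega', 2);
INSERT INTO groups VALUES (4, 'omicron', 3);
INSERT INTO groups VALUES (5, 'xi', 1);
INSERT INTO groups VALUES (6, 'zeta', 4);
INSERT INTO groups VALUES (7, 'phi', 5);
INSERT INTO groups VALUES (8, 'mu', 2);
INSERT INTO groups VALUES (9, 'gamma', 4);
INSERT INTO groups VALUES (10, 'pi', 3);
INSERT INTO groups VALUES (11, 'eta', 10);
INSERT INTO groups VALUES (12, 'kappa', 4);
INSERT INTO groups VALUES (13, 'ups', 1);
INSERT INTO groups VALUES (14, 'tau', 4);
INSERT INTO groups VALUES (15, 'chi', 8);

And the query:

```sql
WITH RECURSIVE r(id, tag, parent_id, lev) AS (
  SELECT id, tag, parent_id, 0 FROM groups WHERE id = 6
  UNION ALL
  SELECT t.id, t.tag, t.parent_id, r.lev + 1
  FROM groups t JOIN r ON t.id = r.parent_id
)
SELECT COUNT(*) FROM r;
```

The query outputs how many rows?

Base: id=6 (zeta), parent_id=4, lev 0.
Iteration 1: join on id=4 -> omicron (id 4, parent_id=3, lev 1).
Iteration 2: join on id=3 -> omega (id 3, parent_id=2, lev 2).
Iteration 3: join on id=2 -> theta (id 2, parent_id=1, lev 3).
Iteration 4: join on id=1 -> iota (id 1, parent_id=NULL, lev 4).
Iteration 5: parent_id is NULL; no match; recursion stops.
Total rows emitted: 5.

5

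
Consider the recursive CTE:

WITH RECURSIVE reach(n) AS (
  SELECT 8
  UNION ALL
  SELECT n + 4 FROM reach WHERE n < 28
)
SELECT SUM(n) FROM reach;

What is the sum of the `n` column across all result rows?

108

Base: n=8.
Iteration 1: 8 < 28 holds -> n = 8 + 4 = 12.
Iteration 2: 12 < 28 holds -> n = 12 + 4 = 16.
Iteration 3: 16 < 28 holds -> n = 16 + 4 = 20.
Iteration 4: 20 < 28 holds -> n = 20 + 4 = 24.
Iteration 5: 24 < 28 holds -> n = 24 + 4 = 28.
Iteration 6: 28 < 28 fails; recursion stops.
SUM(n) = 8 + 12 + 16 + 20 + 24 + 28 = 108.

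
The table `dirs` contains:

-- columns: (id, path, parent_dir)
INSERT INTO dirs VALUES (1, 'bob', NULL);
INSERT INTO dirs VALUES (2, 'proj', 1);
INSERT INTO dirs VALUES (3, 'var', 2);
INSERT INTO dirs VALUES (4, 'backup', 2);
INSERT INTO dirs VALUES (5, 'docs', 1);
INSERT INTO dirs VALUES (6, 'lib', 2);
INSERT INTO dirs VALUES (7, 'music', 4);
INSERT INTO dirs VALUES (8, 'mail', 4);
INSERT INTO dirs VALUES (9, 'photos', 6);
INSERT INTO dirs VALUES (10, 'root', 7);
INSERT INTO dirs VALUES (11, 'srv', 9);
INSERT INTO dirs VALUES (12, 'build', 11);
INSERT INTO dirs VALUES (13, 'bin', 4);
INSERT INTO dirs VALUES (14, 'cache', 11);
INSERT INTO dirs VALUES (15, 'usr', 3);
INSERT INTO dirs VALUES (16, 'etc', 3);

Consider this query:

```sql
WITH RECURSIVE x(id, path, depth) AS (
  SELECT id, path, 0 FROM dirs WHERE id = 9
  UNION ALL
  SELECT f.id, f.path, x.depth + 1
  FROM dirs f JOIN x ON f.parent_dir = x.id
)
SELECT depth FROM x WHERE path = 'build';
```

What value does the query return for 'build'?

2

Base: id=9 (photos) at depth 0.
Iteration 1: rows with parent_dir in {9} -> srv (id 11, depth 1).
Iteration 2: rows with parent_dir in {11} -> build (id 12, depth 2), cache (id 14, depth 2).
Iteration 3: no rows with parent_dir in {12,14}; recursion stops.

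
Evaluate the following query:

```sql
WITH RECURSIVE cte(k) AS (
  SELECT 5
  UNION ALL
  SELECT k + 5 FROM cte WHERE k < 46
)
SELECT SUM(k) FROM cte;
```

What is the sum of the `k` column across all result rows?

Base: k=5.
Iteration 1: 5 < 46 holds -> k = 5 + 5 = 10.
Iteration 2: 10 < 46 holds -> k = 10 + 5 = 15.
Iteration 3: 15 < 46 holds -> k = 15 + 5 = 20.
Iteration 4: 20 < 46 holds -> k = 20 + 5 = 25.
Iteration 5: 25 < 46 holds -> k = 25 + 5 = 30.
Iteration 6: 30 < 46 holds -> k = 30 + 5 = 35.
Iteration 7: 35 < 46 holds -> k = 35 + 5 = 40.
Iteration 8: 40 < 46 holds -> k = 40 + 5 = 45.
Iteration 9: 45 < 46 holds -> k = 45 + 5 = 50.
Iteration 10: 50 < 46 fails; recursion stops.
SUM(k) = 5 + 10 + 15 + 20 + 25 + 30 + 35 + 40 + 45 + 50 = 275.

275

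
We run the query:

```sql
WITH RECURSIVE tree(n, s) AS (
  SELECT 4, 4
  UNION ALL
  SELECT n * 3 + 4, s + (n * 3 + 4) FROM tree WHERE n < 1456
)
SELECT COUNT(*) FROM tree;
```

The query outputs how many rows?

Base: n=4, s=4.
Iteration 1: 4 < 1456 holds -> n = 4 * 3 + 4 = 16, s = 4 + 16 = 20.
Iteration 2: 16 < 1456 holds -> n = 16 * 3 + 4 = 52, s = 20 + 52 = 72.
Iteration 3: 52 < 1456 holds -> n = 52 * 3 + 4 = 160, s = 72 + 160 = 232.
Iteration 4: 160 < 1456 holds -> n = 160 * 3 + 4 = 484, s = 232 + 484 = 716.
Iteration 5: 484 < 1456 holds -> n = 484 * 3 + 4 = 1456, s = 716 + 1456 = 2172.
Iteration 6: 1456 < 1456 fails; recursion stops.
Total rows emitted: 6.

6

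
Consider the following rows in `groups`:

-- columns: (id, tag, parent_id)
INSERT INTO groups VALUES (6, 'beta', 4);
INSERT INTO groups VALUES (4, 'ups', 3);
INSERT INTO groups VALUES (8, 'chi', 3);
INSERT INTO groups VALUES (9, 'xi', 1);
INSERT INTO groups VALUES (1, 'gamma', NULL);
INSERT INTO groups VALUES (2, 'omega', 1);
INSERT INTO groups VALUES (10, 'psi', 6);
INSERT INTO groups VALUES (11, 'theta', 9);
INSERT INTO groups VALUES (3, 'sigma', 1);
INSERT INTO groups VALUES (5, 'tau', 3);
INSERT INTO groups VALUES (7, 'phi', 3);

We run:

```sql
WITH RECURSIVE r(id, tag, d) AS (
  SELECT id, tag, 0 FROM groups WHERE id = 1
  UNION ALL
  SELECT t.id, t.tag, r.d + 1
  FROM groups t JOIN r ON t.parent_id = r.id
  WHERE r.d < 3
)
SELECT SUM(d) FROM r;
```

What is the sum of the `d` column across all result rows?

Base: id=1 (gamma) at d 0.
Iteration 1: rows with parent_id in {1} -> omega (id 2, d 1), sigma (id 3, d 1), xi (id 9, d 1).
Iteration 2: rows with parent_id in {2,3,9} -> ups (id 4, d 2), tau (id 5, d 2), phi (id 7, d 2), chi (id 8, d 2), theta (id 11, d 2).
Iteration 3: rows with parent_id in {4,5,7,8,11} -> beta (id 6, d 3).
Iteration 4: d < 3 fails for all current rows; recursion stops.
SUM(d) = 0 + 1 + 1 + 1 + 2 + 2 + 2 + 2 + 2 + 3 = 16.

16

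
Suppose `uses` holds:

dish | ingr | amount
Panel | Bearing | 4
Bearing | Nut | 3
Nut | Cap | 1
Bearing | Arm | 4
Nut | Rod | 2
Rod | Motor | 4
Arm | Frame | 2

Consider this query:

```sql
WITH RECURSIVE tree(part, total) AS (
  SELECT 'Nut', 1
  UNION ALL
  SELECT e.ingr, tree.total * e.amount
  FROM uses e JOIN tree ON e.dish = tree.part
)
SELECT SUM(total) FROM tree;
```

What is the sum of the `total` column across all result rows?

12

Base: (Nut, total=1).
Iteration 1: components of {Nut} -> Cap = 1*1 = 1, Rod = 1*2 = 2.
Iteration 2: components of {Cap,Rod} -> Motor = 2*4 = 8.
Iteration 3: no further components; recursion stops.
SUM(total) = 1 + 1 + 2 + 8 = 12.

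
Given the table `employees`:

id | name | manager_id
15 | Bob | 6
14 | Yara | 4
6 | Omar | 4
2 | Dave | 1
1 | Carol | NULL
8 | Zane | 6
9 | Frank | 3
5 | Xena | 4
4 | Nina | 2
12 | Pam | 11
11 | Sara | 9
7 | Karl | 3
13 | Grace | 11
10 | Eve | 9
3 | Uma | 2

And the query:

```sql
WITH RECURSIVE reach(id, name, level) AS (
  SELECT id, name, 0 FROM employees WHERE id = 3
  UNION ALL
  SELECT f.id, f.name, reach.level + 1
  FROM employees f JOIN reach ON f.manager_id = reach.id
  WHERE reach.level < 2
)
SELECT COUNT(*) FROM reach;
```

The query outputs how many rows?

5

Base: id=3 (Uma) at level 0.
Iteration 1: rows with manager_id in {3} -> Karl (id 7, level 1), Frank (id 9, level 1).
Iteration 2: rows with manager_id in {7,9} -> Eve (id 10, level 2), Sara (id 11, level 2).
Iteration 3: level < 2 fails for all current rows; recursion stops.
Total rows emitted: 5.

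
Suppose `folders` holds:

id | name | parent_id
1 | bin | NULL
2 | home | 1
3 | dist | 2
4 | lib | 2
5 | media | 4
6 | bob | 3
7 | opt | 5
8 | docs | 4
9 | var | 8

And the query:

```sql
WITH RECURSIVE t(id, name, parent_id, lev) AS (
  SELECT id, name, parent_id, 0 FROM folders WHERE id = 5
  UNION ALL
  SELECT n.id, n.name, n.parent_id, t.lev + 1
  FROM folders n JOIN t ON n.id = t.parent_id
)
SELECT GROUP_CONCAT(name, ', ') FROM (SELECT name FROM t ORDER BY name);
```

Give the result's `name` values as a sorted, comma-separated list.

Base: id=5 (media), parent_id=4, lev 0.
Iteration 1: join on id=4 -> lib (id 4, parent_id=2, lev 1).
Iteration 2: join on id=2 -> home (id 2, parent_id=1, lev 2).
Iteration 3: join on id=1 -> bin (id 1, parent_id=NULL, lev 3).
Iteration 4: parent_id is NULL; no match; recursion stops.

bin, home, lib, media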